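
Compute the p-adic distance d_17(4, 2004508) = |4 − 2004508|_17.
d_17(4, 2004508) = 1/83521

Step 1 — x − y = 4 − 2004508 = -2004504. Step 2 — v_17(-2004504) = 4 (factor: -2004504 = −(17^4 · 24); the sign does not affect v_p). Step 3 — |x − y|_17 = 17^{-4} = 1/83521.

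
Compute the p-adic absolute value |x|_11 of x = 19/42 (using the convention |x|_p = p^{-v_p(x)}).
|19/42|_11 = 1

Step 1 — compute v_11(x) by factoring powers of 11 out of the numerator and denominator: v_11(19/42) = 0. Step 2 — apply |x|_p = p^{-v_p(x)} = 11^{0} = 1.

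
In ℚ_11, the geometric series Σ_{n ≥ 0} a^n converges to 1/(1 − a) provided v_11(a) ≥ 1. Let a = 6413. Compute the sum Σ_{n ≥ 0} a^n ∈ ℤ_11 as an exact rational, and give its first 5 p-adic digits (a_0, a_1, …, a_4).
Σ a^n = 1/(1 − a) = -1/6412;  first 5 digits = (1, 0, 9, 4, 4)

v_11(a) = 2 ≥ 1, so the series converges in ℤ_11 to 1/(1 − a) = 1/(1 − 6413) = -1/6412. Expand this rational in ℤ_11: compute digits iteratively via d_i = x_i mod 11, x_{i+1} = (x_i − d_i)/11. The first 5 digits are (1, 0, 9, 4, 4).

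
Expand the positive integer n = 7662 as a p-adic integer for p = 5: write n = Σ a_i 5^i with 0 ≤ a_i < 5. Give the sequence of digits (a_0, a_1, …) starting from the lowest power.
(a_0, a_1, …) = (2, 2, 1, 1, 2, 2)

Repeated division by 5 gives the digits low-to-high: 7662 = 2 + 2·5^1 + 1·5^2 + 1·5^3 + 2·5^4 + 2·5^5. Digit sequence: (2, 2, 1, 1, 2, 2).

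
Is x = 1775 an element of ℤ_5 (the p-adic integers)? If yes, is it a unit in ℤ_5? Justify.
x ∈ ℤ_5 but not a unit; v_5(x) = 2 > 0

ℤ_5 = {x ∈ ℚ_5 : v_5(x) ≥ 0} and ℤ_5^× = {x ∈ ℤ_5 : v_5(x) = 0}. Here v_5(1775) = v_5(num) − v_5(den) = 2; compare against these criteria.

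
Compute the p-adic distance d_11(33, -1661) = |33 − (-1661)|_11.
d_11(33, -1661) = 1/121

Step 1 — x − y = 33 − (-1661) = 1694. Step 2 — v_11(1694) = 2 (factor: 1694 = (11^2 · 14); the sign does not affect v_p). Step 3 — |x − y|_11 = 11^{-2} = 1/121.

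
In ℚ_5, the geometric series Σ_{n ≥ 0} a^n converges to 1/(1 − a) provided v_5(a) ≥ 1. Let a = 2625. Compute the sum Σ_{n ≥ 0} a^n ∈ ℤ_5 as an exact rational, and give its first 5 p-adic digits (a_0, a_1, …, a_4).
Σ a^n = 1/(1 − a) = -1/2624;  first 5 digits = (1, 0, 0, 1, 4)

v_5(a) = 3 ≥ 1, so the series converges in ℤ_5 to 1/(1 − a) = 1/(1 − 2625) = -1/2624. Expand this rational in ℤ_5: compute digits iteratively via d_i = x_i mod 5, x_{i+1} = (x_i − d_i)/5. The first 5 digits are (1, 0, 0, 1, 4).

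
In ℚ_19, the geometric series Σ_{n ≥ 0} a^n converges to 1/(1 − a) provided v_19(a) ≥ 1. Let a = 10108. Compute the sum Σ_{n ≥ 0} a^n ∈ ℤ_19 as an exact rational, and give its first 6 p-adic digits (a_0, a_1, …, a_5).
Σ a^n = 1/(1 − a) = -1/10107;  first 6 digits = (1, 0, 9, 1, 5, 3)

v_19(a) = 2 ≥ 1, so the series converges in ℤ_19 to 1/(1 − a) = 1/(1 − 10108) = -1/10107. Expand this rational in ℤ_19: compute digits iteratively via d_i = x_i mod 19, x_{i+1} = (x_i − d_i)/19. The first 6 digits are (1, 0, 9, 1, 5, 3).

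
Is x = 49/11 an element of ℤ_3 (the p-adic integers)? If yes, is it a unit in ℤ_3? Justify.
x ∈ ℤ_3^× (unit); v_3(x) = 0

ℤ_3 = {x ∈ ℚ_3 : v_3(x) ≥ 0} and ℤ_3^× = {x ∈ ℤ_3 : v_3(x) = 0}. Here v_3(49/11) = v_3(num) − v_3(den) = 0; compare against these criteria.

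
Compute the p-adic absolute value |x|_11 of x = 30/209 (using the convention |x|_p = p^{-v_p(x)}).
|30/209|_11 = 11

Step 1 — compute v_11(x) by factoring powers of 11 out of the numerator and denominator: v_11(30/209) = -1. Step 2 — apply |x|_p = p^{-v_p(x)} = 11^{1} = 11.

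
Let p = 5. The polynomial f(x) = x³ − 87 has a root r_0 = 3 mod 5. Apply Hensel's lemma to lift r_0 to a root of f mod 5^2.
r_1 = 8 (mod 25)

Hensel: r_{i+1} = r_i − f(r_i)/f′(r_i) mod 5^{i+2}, where f′(x) = 3x². Iterate:
  r_0 = 3 (mod 5)
  r_1 = 8 (mod 25)
Final: r = 8 with f(r) ≡ 0 mod 5^2.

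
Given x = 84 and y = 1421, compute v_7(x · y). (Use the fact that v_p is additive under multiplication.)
v_7(119364) = 3

v_p(x) = 1 (factor: 84 = 7^1 · 12); v_p(y) = 2 (factor: 1421 = 7^2 · 29). Additivity: v_p(xy) = v_p(x) + v_p(y) = 1 + 2 = 3. (Direct check: xy = 119364 = 7^3 · (348).)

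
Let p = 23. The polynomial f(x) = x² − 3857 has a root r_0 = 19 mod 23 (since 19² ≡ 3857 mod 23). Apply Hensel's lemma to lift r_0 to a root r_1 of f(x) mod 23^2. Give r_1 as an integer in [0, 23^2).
r_1 = 111 (mod 529)

Hensel's recurrence: r_{i+1} = r_i − f(r_i)·(f′(r_i))^{-1} mod 23^{i+2}, with f′(x) = 2x. Iterate:
  r_0 = 19 (mod 23)
  r_1 = 111 (mod 529)
Final: r_1 = 111, and one checks f(r_1) ≡ 0 mod 23^2.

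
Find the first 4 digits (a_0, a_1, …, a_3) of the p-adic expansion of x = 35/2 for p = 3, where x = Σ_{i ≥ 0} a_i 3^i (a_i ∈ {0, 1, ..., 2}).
(a_0, …, a_3) = (1, 1, 0, 2)

v_3(35/2) = 0 (numerator and denominator both coprime to 3), so x ∈ ℤ_3^×. Compute digits iteratively via a_i = x_i mod 3, x_{i+1} = (x_i − a_i)/3, with x_0 = x:
  x_0 = 35/2;  a_0 = 1;  x_1 = (x_0 − 1)/3 = 11/2
  x_1 = 11/2;  a_1 = 1;  x_2 = (x_1 − 1)/3 = 3/2
  x_2 = 3/2;  a_2 = 0;  x_3 = (x_2 − 0)/3 = 1/2
  x_3 = 1/2;  a_3 = 2;  x_4 = (x_3 − 2)/3 = -1/2
Digits: (1, 1, 0, 2).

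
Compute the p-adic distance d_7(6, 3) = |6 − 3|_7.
d_7(6, 3) = 1

Step 1 — x − y = 6 − 3 = 3. Step 2 — v_7(3) = 0 (factor: 3 = (7^0 · 3); the sign does not affect v_p). Step 3 — |x − y|_7 = 7^{0} = 1.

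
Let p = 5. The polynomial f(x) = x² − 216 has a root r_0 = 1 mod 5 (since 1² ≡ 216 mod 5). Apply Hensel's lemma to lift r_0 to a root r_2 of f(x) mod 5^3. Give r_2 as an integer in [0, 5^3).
r_2 = 96 (mod 125)

Hensel's recurrence: r_{i+1} = r_i − f(r_i)·(f′(r_i))^{-1} mod 5^{i+2}, with f′(x) = 2x. Iterate:
  r_0 = 1 (mod 5)
  r_1 = 21 (mod 25)
  r_2 = 96 (mod 125)
Final: r_2 = 96, and one checks f(r_2) ≡ 0 mod 5^3.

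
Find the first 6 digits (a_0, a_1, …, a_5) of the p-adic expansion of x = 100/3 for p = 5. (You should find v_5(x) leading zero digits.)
(a_0, …, a_5) = (0, 0, 3, 3, 1, 3)

v_5(100/3) = 2, so a_0 = ... = a_1 = 0. Factor out: x = 5^2 · u with u = 4/3 a unit in ℤ_5. Expand u iteratively via a_{v+i} = u_i mod 5, u_{i+1} = (u_i − a_{v+i})/5:
  u_0 = 4/3;  a_2 = 3;  u_1 = (u_0 − 3)/5 = -1/3
  u_1 = -1/3;  a_3 = 3;  u_2 = (u_1 − 3)/5 = -2/3
  u_2 = -2/3;  a_4 = 1;  u_3 = (u_2 − 1)/5 = -1/3
  u_3 = -1/3;  a_5 = 3;  u_4 = (u_3 − 3)/5 = -2/3
Digits: (0, 0, 3, 3, 1, 3).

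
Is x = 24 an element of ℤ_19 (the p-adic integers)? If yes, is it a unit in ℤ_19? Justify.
x ∈ ℤ_19^× (unit); v_19(x) = 0

ℤ_19 = {x ∈ ℚ_19 : v_19(x) ≥ 0} and ℤ_19^× = {x ∈ ℤ_19 : v_19(x) = 0}. Here v_19(24) = v_19(num) − v_19(den) = 0; compare against these criteria.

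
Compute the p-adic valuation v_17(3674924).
v_17(3674924) = 4

v_17(n) is the largest exponent k such that 17^k divides n. Factor out: 3674924 = 17^4 · 44. (Sign doesn't affect v_p.) So v_17(3674924) = 4.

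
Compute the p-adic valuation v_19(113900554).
v_19(113900554) = 5

v_19(n) is the largest exponent k such that 19^k divides n. Factor out: 113900554 = 19^5 · 46. (Sign doesn't affect v_p.) So v_19(113900554) = 5.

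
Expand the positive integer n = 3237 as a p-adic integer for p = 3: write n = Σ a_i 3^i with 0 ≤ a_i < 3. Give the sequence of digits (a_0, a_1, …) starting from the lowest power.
(a_0, a_1, …) = (0, 2, 2, 2, 0, 1, 1, 1)

Repeated division by 3 gives the digits low-to-high: 3237 = 2·3^1 + 2·3^2 + 2·3^3 + 1·3^5 + 1·3^6 + 1·3^7. Digit sequence: (0, 2, 2, 2, 0, 1, 1, 1).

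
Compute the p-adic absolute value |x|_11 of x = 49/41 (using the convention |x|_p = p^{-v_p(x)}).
|49/41|_11 = 1

Step 1 — compute v_11(x) by factoring powers of 11 out of the numerator and denominator: v_11(49/41) = 0. Step 2 — apply |x|_p = p^{-v_p(x)} = 11^{0} = 1.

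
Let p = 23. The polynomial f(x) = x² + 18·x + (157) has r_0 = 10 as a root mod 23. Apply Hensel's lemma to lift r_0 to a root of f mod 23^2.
r_1 = 263 (mod 529)

Hensel: r_{i+1} = r_i − f(r_i)·(f′(r_i))^{-1} mod 23^{i+2}, f′(x) = 2x + 18. Iterate:
  r_0 = 10 (mod 23)
  r_1 = 263 (mod 529)
Final: r = 263 satisfies f(r) ≡ 0 mod 23^2.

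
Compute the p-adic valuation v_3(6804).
v_3(6804) = 5

v_3(n) is the largest exponent k such that 3^k divides n. Factor out: 6804 = 3^5 · 28. (Sign doesn't affect v_p.) So v_3(6804) = 5.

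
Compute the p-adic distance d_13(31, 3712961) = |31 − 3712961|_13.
d_13(31, 3712961) = 1/371293

Step 1 — x − y = 31 − 3712961 = -3712930. Step 2 — v_13(-3712930) = 5 (factor: -3712930 = −(13^5 · 10); the sign does not affect v_p). Step 3 — |x − y|_13 = 13^{-5} = 1/371293.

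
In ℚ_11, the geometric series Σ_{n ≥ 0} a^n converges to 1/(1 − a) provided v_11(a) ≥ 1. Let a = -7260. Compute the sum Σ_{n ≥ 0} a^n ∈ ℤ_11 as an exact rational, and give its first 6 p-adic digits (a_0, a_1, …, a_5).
Σ a^n = 1/(1 − a) = 1/7261;  first 6 digits = (1, 0, 6, 5, 2, 8)

v_11(a) = 2 ≥ 1, so the series converges in ℤ_11 to 1/(1 − a) = 1/(1 − (-7260)) = 1/7261. Expand this rational in ℤ_11: compute digits iteratively via d_i = x_i mod 11, x_{i+1} = (x_i − d_i)/11. The first 6 digits are (1, 0, 6, 5, 2, 8).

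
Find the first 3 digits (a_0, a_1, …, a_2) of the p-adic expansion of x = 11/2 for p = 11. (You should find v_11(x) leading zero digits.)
(a_0, …, a_2) = (0, 6, 5)

v_11(11/2) = 1, so a_0 = ... = a_0 = 0. Factor out: x = 11^1 · u with u = 1/2 a unit in ℤ_11. Expand u iteratively via a_{v+i} = u_i mod 11, u_{i+1} = (u_i − a_{v+i})/11:
  u_0 = 1/2;  a_1 = 6;  u_1 = (u_0 − 6)/11 = -1/2
  u_1 = -1/2;  a_2 = 5;  u_2 = (u_1 − 5)/11 = -1/2
Digits: (0, 6, 5).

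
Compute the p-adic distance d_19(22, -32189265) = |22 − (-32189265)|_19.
d_19(22, -32189265) = 1/2476099

Step 1 — x − y = 22 − (-32189265) = 32189287. Step 2 — v_19(32189287) = 5 (factor: 32189287 = (19^5 · 13); the sign does not affect v_p). Step 3 — |x − y|_19 = 19^{-5} = 1/2476099.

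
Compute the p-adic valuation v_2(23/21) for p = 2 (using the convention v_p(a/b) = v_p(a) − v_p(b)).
v_2(23/21) = 0

Factor powers of 2 from the numerator and denominator of the reduced fraction: 23 = 2^0 · 23 and 21 = 2^0 · 21. Apply v_p(a/b) = v_p(a) − v_p(b): v_2(23/21) = 0 − 0 = 0.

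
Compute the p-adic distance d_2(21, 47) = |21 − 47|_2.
d_2(21, 47) = 1/2

Step 1 — x − y = 21 − 47 = -26. Step 2 — v_2(-26) = 1 (factor: -26 = −(2^1 · 13); the sign does not affect v_p). Step 3 — |x − y|_2 = 2^{-1} = 1/2.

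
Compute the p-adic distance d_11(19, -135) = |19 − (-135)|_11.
d_11(19, -135) = 1/11

Step 1 — x − y = 19 − (-135) = 154. Step 2 — v_11(154) = 1 (factor: 154 = (11^1 · 14); the sign does not affect v_p). Step 3 — |x − y|_11 = 11^{-1} = 1/11.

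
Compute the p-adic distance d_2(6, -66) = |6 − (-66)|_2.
d_2(6, -66) = 1/8

Step 1 — x − y = 6 − (-66) = 72. Step 2 — v_2(72) = 3 (factor: 72 = (2^3 · 9); the sign does not affect v_p). Step 3 — |x − y|_2 = 2^{-3} = 1/8.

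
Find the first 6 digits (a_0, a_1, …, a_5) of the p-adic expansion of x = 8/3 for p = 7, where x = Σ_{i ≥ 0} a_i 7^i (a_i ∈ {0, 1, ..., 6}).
(a_0, …, a_5) = (5, 2, 2, 2, 2, 2)

v_7(8/3) = 0 (numerator and denominator both coprime to 7), so x ∈ ℤ_7^×. Compute digits iteratively via a_i = x_i mod 7, x_{i+1} = (x_i − a_i)/7, with x_0 = x:
  x_0 = 8/3;  a_0 = 5;  x_1 = (x_0 − 5)/7 = -1/3
  x_1 = -1/3;  a_1 = 2;  x_2 = (x_1 − 2)/7 = -1/3
  x_2 = -1/3;  a_2 = 2;  x_3 = (x_2 − 2)/7 = -1/3
  x_3 = -1/3;  a_3 = 2;  x_4 = (x_3 − 2)/7 = -1/3
  x_4 = -1/3;  a_4 = 2;  x_5 = (x_4 − 2)/7 = -1/3
  x_5 = -1/3;  a_5 = 2;  x_6 = (x_5 − 2)/7 = -1/3
Digits: (5, 2, 2, 2, 2, 2).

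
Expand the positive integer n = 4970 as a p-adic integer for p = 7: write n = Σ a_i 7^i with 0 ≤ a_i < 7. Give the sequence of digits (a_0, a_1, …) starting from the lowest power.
(a_0, a_1, …) = (0, 3, 3, 0, 2)

Repeated division by 7 gives the digits low-to-high: 4970 = 3·7^1 + 3·7^2 + 2·7^4. Digit sequence: (0, 3, 3, 0, 2).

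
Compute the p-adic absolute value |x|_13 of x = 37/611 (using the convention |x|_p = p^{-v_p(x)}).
|37/611|_13 = 13

Step 1 — compute v_13(x) by factoring powers of 13 out of the numerator and denominator: v_13(37/611) = -1. Step 2 — apply |x|_p = p^{-v_p(x)} = 13^{1} = 13.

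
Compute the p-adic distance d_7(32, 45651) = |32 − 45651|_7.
d_7(32, 45651) = 1/2401

Step 1 — x − y = 32 − 45651 = -45619. Step 2 — v_7(-45619) = 4 (factor: -45619 = −(7^4 · 19); the sign does not affect v_p). Step 3 — |x − y|_7 = 7^{-4} = 1/2401.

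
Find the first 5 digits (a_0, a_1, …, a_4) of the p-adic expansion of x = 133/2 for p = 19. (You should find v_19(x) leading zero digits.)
(a_0, …, a_4) = (0, 13, 9, 9, 9)

v_19(133/2) = 1, so a_0 = ... = a_0 = 0. Factor out: x = 19^1 · u with u = 7/2 a unit in ℤ_19. Expand u iteratively via a_{v+i} = u_i mod 19, u_{i+1} = (u_i − a_{v+i})/19:
  u_0 = 7/2;  a_1 = 13;  u_1 = (u_0 − 13)/19 = -1/2
  u_1 = -1/2;  a_2 = 9;  u_2 = (u_1 − 9)/19 = -1/2
  u_2 = -1/2;  a_3 = 9;  u_3 = (u_2 − 9)/19 = -1/2
  u_3 = -1/2;  a_4 = 9;  u_4 = (u_3 − 9)/19 = -1/2
Digits: (0, 13, 9, 9, 9).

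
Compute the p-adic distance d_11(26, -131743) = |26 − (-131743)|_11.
d_11(26, -131743) = 1/14641

Step 1 — x − y = 26 − (-131743) = 131769. Step 2 — v_11(131769) = 4 (factor: 131769 = (11^4 · 9); the sign does not affect v_p). Step 3 — |x − y|_11 = 11^{-4} = 1/14641.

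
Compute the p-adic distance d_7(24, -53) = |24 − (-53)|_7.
d_7(24, -53) = 1/7

Step 1 — x − y = 24 − (-53) = 77. Step 2 — v_7(77) = 1 (factor: 77 = (7^1 · 11); the sign does not affect v_p). Step 3 — |x − y|_7 = 7^{-1} = 1/7.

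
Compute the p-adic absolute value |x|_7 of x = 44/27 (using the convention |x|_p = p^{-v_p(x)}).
|44/27|_7 = 1

Step 1 — compute v_7(x) by factoring powers of 7 out of the numerator and denominator: v_7(44/27) = 0. Step 2 — apply |x|_p = p^{-v_p(x)} = 7^{0} = 1.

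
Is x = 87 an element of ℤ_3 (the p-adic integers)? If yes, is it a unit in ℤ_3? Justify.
x ∈ ℤ_3 but not a unit; v_3(x) = 1 > 0

ℤ_3 = {x ∈ ℚ_3 : v_3(x) ≥ 0} and ℤ_3^× = {x ∈ ℤ_3 : v_3(x) = 0}. Here v_3(87) = v_3(num) − v_3(den) = 1; compare against these criteria.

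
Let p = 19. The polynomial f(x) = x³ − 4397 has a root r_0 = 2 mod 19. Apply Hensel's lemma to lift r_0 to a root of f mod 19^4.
r_3 = 121032 (mod 130321)

Hensel: r_{i+1} = r_i − f(r_i)/f′(r_i) mod 19^{i+2}, where f′(x) = 3x². Iterate:
  r_0 = 2 (mod 19)
  r_1 = 97 (mod 361)
  r_2 = 4429 (mod 6859)
  r_3 = 121032 (mod 130321)
Final: r = 121032 with f(r) ≡ 0 mod 19^4.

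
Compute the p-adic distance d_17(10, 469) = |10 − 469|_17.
d_17(10, 469) = 1/17

Step 1 — x − y = 10 − 469 = -459. Step 2 — v_17(-459) = 1 (factor: -459 = −(17^1 · 27); the sign does not affect v_p). Step 3 — |x − y|_17 = 17^{-1} = 1/17.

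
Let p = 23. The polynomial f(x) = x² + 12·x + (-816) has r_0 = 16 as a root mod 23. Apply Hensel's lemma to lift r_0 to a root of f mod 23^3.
r_2 = 361 (mod 12167)

Hensel: r_{i+1} = r_i − f(r_i)·(f′(r_i))^{-1} mod 23^{i+2}, f′(x) = 2x + 12. Iterate:
  r_0 = 16 (mod 23)
  r_1 = 361 (mod 529)
  r_2 = 361 (mod 12167)
Final: r = 361 satisfies f(r) ≡ 0 mod 23^3.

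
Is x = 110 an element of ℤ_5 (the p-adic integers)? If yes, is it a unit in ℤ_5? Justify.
x ∈ ℤ_5 but not a unit; v_5(x) = 1 > 0

ℤ_5 = {x ∈ ℚ_5 : v_5(x) ≥ 0} and ℤ_5^× = {x ∈ ℤ_5 : v_5(x) = 0}. Here v_5(110) = v_5(num) − v_5(den) = 1; compare against these criteria.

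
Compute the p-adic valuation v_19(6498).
v_19(6498) = 2

v_19(n) is the largest exponent k such that 19^k divides n. Factor out: 6498 = 19^2 · 18. (Sign doesn't affect v_p.) So v_19(6498) = 2.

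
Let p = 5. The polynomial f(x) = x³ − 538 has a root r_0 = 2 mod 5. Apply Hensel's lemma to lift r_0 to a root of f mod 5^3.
r_2 = 17 (mod 125)

Hensel: r_{i+1} = r_i − f(r_i)/f′(r_i) mod 5^{i+2}, where f′(x) = 3x². Iterate:
  r_0 = 2 (mod 5)
  r_1 = 17 (mod 25)
  r_2 = 17 (mod 125)
Final: r = 17 with f(r) ≡ 0 mod 5^3.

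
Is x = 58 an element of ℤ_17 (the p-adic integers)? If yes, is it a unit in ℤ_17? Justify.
x ∈ ℤ_17^× (unit); v_17(x) = 0

ℤ_17 = {x ∈ ℚ_17 : v_17(x) ≥ 0} and ℤ_17^× = {x ∈ ℤ_17 : v_17(x) = 0}. Here v_17(58) = v_17(num) − v_17(den) = 0; compare against these criteria.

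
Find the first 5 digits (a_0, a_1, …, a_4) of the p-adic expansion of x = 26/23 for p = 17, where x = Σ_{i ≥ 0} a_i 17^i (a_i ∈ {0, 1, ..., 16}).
(a_0, …, a_4) = (10, 15, 5, 10, 9)

v_17(26/23) = 0 (numerator and denominator both coprime to 17), so x ∈ ℤ_17^×. Compute digits iteratively via a_i = x_i mod 17, x_{i+1} = (x_i − a_i)/17, with x_0 = x:
  x_0 = 26/23;  a_0 = 10;  x_1 = (x_0 − 10)/17 = -12/23
  x_1 = -12/23;  a_1 = 15;  x_2 = (x_1 − 15)/17 = -21/23
  x_2 = -21/23;  a_2 = 5;  x_3 = (x_2 − 5)/17 = -8/23
  x_3 = -8/23;  a_3 = 10;  x_4 = (x_3 − 10)/17 = -14/23
  x_4 = -14/23;  a_4 = 9;  x_5 = (x_4 − 9)/17 = -13/23
Digits: (10, 15, 5, 10, 9).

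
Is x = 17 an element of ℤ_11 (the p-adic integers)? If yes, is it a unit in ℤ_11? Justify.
x ∈ ℤ_11^× (unit); v_11(x) = 0

ℤ_11 = {x ∈ ℚ_11 : v_11(x) ≥ 0} and ℤ_11^× = {x ∈ ℤ_11 : v_11(x) = 0}. Here v_11(17) = v_11(num) − v_11(den) = 0; compare against these criteria.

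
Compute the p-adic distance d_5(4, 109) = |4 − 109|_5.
d_5(4, 109) = 1/5

Step 1 — x − y = 4 − 109 = -105. Step 2 — v_5(-105) = 1 (factor: -105 = −(5^1 · 21); the sign does not affect v_p). Step 3 — |x − y|_5 = 5^{-1} = 1/5.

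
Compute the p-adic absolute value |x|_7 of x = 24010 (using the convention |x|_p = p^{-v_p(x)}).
|24010|_7 = 1/2401

Step 1 — compute v_7(x) by factoring powers of 7 out of the numerator and denominator: v_7(24010) = 4. Step 2 — apply |x|_p = p^{-v_p(x)} = 7^{-4} = 1/2401.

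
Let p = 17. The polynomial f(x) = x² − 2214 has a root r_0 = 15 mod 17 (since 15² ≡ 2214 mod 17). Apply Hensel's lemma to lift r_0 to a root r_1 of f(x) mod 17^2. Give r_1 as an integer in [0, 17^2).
r_1 = 168 (mod 289)

Hensel's recurrence: r_{i+1} = r_i − f(r_i)·(f′(r_i))^{-1} mod 17^{i+2}, with f′(x) = 2x. Iterate:
  r_0 = 15 (mod 17)
  r_1 = 168 (mod 289)
Final: r_1 = 168, and one checks f(r_1) ≡ 0 mod 17^2.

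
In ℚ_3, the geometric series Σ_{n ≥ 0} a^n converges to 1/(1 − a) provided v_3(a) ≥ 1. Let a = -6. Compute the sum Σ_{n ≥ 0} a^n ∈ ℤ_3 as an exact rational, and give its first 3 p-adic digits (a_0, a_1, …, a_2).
Σ a^n = 1/(1 − a) = 1/7;  first 3 digits = (1, 1, 0)

v_3(a) = 1 ≥ 1, so the series converges in ℤ_3 to 1/(1 − a) = 1/(1 − (-6)) = 1/7. Expand this rational in ℤ_3: compute digits iteratively via d_i = x_i mod 3, x_{i+1} = (x_i − d_i)/3. The first 3 digits are (1, 1, 0).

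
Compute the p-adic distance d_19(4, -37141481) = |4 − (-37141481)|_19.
d_19(4, -37141481) = 1/2476099

Step 1 — x − y = 4 − (-37141481) = 37141485. Step 2 — v_19(37141485) = 5 (factor: 37141485 = (19^5 · 15); the sign does not affect v_p). Step 3 — |x − y|_19 = 19^{-5} = 1/2476099.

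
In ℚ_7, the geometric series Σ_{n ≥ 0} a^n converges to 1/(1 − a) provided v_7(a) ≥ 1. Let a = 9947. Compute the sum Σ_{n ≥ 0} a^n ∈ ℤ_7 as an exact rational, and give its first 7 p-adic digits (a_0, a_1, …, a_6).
Σ a^n = 1/(1 − a) = -1/9946;  first 7 digits = (1, 0, 0, 1, 4, 0, 1)

v_7(a) = 3 ≥ 1, so the series converges in ℤ_7 to 1/(1 − a) = 1/(1 − 9947) = -1/9946. Expand this rational in ℤ_7: compute digits iteratively via d_i = x_i mod 7, x_{i+1} = (x_i − d_i)/7. The first 7 digits are (1, 0, 0, 1, 4, 0, 1).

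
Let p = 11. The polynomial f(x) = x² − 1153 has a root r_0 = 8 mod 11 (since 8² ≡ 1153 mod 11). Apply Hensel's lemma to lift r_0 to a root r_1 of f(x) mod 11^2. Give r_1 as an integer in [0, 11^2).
r_1 = 8 (mod 121)

Hensel's recurrence: r_{i+1} = r_i − f(r_i)·(f′(r_i))^{-1} mod 11^{i+2}, with f′(x) = 2x. Iterate:
  r_0 = 8 (mod 11)
  r_1 = 8 (mod 121)
Final: r_1 = 8, and one checks f(r_1) ≡ 0 mod 11^2.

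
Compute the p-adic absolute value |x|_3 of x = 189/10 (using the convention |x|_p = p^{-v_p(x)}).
|189/10|_3 = 1/27

Step 1 — compute v_3(x) by factoring powers of 3 out of the numerator and denominator: v_3(189/10) = 3. Step 2 — apply |x|_p = p^{-v_p(x)} = 3^{-3} = 1/27.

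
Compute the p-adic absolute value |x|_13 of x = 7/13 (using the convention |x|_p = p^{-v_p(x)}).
|7/13|_13 = 13

Step 1 — compute v_13(x) by factoring powers of 13 out of the numerator and denominator: v_13(7/13) = -1. Step 2 — apply |x|_p = p^{-v_p(x)} = 13^{1} = 13.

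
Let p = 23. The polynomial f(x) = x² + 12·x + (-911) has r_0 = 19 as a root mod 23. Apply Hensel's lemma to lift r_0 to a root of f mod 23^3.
r_2 = 12002 (mod 12167)

Hensel: r_{i+1} = r_i − f(r_i)·(f′(r_i))^{-1} mod 23^{i+2}, f′(x) = 2x + 12. Iterate:
  r_0 = 19 (mod 23)
  r_1 = 364 (mod 529)
  r_2 = 12002 (mod 12167)
Final: r = 12002 satisfies f(r) ≡ 0 mod 23^3.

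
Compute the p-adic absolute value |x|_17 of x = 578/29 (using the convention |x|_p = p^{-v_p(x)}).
|578/29|_17 = 1/289

Step 1 — compute v_17(x) by factoring powers of 17 out of the numerator and denominator: v_17(578/29) = 2. Step 2 — apply |x|_p = p^{-v_p(x)} = 17^{-2} = 1/289.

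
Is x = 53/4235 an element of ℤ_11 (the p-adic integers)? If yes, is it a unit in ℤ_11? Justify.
x ∉ ℤ_11 (v_11(x) = -2 < 0)

ℤ_11 = {x ∈ ℚ_11 : v_11(x) ≥ 0} and ℤ_11^× = {x ∈ ℤ_11 : v_11(x) = 0}. Here v_11(53/4235) = v_11(num) − v_11(den) = -2; compare against these criteria.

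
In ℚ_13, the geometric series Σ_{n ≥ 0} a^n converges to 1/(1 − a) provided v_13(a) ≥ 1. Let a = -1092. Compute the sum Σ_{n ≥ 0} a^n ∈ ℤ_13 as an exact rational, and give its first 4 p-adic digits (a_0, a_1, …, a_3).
Σ a^n = 1/(1 − a) = 1/1093;  first 4 digits = (1, 7, 3, 1)

v_13(a) = 1 ≥ 1, so the series converges in ℤ_13 to 1/(1 − a) = 1/(1 − (-1092)) = 1/1093. Expand this rational in ℤ_13: compute digits iteratively via d_i = x_i mod 13, x_{i+1} = (x_i − d_i)/13. The first 4 digits are (1, 7, 3, 1).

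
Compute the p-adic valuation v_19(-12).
v_19(-12) = 0

v_19(n) is the largest exponent k such that 19^k divides n. Factor out: -12 = -19^0 · 12. (Sign doesn't affect v_p.) So v_19(-12) = 0.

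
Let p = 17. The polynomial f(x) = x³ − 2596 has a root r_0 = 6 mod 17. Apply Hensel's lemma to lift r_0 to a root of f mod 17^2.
r_1 = 210 (mod 289)

Hensel: r_{i+1} = r_i − f(r_i)/f′(r_i) mod 17^{i+2}, where f′(x) = 3x². Iterate:
  r_0 = 6 (mod 17)
  r_1 = 210 (mod 289)
Final: r = 210 with f(r) ≡ 0 mod 17^2.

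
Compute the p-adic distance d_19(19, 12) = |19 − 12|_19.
d_19(19, 12) = 1

Step 1 — x − y = 19 − 12 = 7. Step 2 — v_19(7) = 0 (factor: 7 = (19^0 · 7); the sign does not affect v_p). Step 3 — |x − y|_19 = 19^{0} = 1.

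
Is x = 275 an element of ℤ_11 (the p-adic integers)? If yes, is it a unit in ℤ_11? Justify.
x ∈ ℤ_11 but not a unit; v_11(x) = 1 > 0

ℤ_11 = {x ∈ ℚ_11 : v_11(x) ≥ 0} and ℤ_11^× = {x ∈ ℤ_11 : v_11(x) = 0}. Here v_11(275) = v_11(num) − v_11(den) = 1; compare against these criteria.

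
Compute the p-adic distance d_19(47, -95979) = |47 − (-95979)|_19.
d_19(47, -95979) = 1/6859

Step 1 — x − y = 47 − (-95979) = 96026. Step 2 — v_19(96026) = 3 (factor: 96026 = (19^3 · 14); the sign does not affect v_p). Step 3 — |x − y|_19 = 19^{-3} = 1/6859.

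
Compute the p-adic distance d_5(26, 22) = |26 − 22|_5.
d_5(26, 22) = 1

Step 1 — x − y = 26 − 22 = 4. Step 2 — v_5(4) = 0 (factor: 4 = (5^0 · 4); the sign does not affect v_p). Step 3 — |x − y|_5 = 5^{0} = 1.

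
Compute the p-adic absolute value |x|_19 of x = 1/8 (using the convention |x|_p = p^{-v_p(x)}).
|1/8|_19 = 1

Step 1 — compute v_19(x) by factoring powers of 19 out of the numerator and denominator: v_19(1/8) = 0. Step 2 — apply |x|_p = p^{-v_p(x)} = 19^{0} = 1.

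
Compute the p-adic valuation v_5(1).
v_5(1) = 0

v_5(n) is the largest exponent k such that 5^k divides n. Factor out: 1 = 5^0 · 1. (Sign doesn't affect v_p.) So v_5(1) = 0.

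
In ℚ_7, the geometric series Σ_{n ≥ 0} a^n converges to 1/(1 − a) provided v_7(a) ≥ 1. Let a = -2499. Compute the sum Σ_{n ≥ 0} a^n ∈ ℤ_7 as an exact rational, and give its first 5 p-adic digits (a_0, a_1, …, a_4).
Σ a^n = 1/(1 − a) = 1/2500;  first 5 digits = (1, 0, 5, 6, 2)

v_7(a) = 2 ≥ 1, so the series converges in ℤ_7 to 1/(1 − a) = 1/(1 − (-2499)) = 1/2500. Expand this rational in ℤ_7: compute digits iteratively via d_i = x_i mod 7, x_{i+1} = (x_i − d_i)/7. The first 5 digits are (1, 0, 5, 6, 2).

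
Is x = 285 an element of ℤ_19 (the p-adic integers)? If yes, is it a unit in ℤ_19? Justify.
x ∈ ℤ_19 but not a unit; v_19(x) = 1 > 0

ℤ_19 = {x ∈ ℚ_19 : v_19(x) ≥ 0} and ℤ_19^× = {x ∈ ℤ_19 : v_19(x) = 0}. Here v_19(285) = v_19(num) − v_19(den) = 1; compare against these criteria.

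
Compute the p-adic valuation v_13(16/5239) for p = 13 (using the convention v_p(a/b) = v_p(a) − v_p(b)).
v_13(16/5239) = -2

Factor powers of 13 from the numerator and denominator of the reduced fraction: 16 = 13^0 · 16 and 5239 = 13^2 · 31. Apply v_p(a/b) = v_p(a) − v_p(b): v_13(16/5239) = 0 − 2 = -2.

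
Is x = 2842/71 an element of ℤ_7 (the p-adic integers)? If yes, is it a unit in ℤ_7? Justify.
x ∈ ℤ_7 but not a unit; v_7(x) = 2 > 0

ℤ_7 = {x ∈ ℚ_7 : v_7(x) ≥ 0} and ℤ_7^× = {x ∈ ℤ_7 : v_7(x) = 0}. Here v_7(2842/71) = v_7(num) − v_7(den) = 2; compare against these criteria.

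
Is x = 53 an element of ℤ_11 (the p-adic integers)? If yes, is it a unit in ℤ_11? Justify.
x ∈ ℤ_11^× (unit); v_11(x) = 0

ℤ_11 = {x ∈ ℚ_11 : v_11(x) ≥ 0} and ℤ_11^× = {x ∈ ℤ_11 : v_11(x) = 0}. Here v_11(53) = v_11(num) − v_11(den) = 0; compare against these criteria.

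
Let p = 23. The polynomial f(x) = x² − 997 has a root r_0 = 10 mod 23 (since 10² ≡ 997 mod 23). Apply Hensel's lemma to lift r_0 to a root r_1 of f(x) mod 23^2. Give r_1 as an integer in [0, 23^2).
r_1 = 240 (mod 529)

Hensel's recurrence: r_{i+1} = r_i − f(r_i)·(f′(r_i))^{-1} mod 23^{i+2}, with f′(x) = 2x. Iterate:
  r_0 = 10 (mod 23)
  r_1 = 240 (mod 529)
Final: r_1 = 240, and one checks f(r_1) ≡ 0 mod 23^2.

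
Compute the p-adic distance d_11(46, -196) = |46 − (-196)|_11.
d_11(46, -196) = 1/121

Step 1 — x − y = 46 − (-196) = 242. Step 2 — v_11(242) = 2 (factor: 242 = (11^2 · 2); the sign does not affect v_p). Step 3 — |x − y|_11 = 11^{-2} = 1/121.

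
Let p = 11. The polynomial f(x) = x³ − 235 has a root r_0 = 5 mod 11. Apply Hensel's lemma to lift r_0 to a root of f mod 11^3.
r_2 = 555 (mod 1331)

Hensel: r_{i+1} = r_i − f(r_i)/f′(r_i) mod 11^{i+2}, where f′(x) = 3x². Iterate:
  r_0 = 5 (mod 11)
  r_1 = 71 (mod 121)
  r_2 = 555 (mod 1331)
Final: r = 555 with f(r) ≡ 0 mod 11^3.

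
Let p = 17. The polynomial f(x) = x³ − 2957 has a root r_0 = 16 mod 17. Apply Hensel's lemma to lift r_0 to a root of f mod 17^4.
r_3 = 79015 (mod 83521)

Hensel: r_{i+1} = r_i − f(r_i)/f′(r_i) mod 17^{i+2}, where f′(x) = 3x². Iterate:
  r_0 = 16 (mod 17)
  r_1 = 118 (mod 289)
  r_2 = 407 (mod 4913)
  r_3 = 79015 (mod 83521)
Final: r = 79015 with f(r) ≡ 0 mod 17^4.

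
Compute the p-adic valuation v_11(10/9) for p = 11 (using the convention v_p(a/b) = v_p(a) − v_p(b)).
v_11(10/9) = 0

Factor powers of 11 from the numerator and denominator of the reduced fraction: 10 = 11^0 · 10 and 9 = 11^0 · 9. Apply v_p(a/b) = v_p(a) − v_p(b): v_11(10/9) = 0 − 0 = 0.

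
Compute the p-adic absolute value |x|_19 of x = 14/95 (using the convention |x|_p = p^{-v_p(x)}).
|14/95|_19 = 19

Step 1 — compute v_19(x) by factoring powers of 19 out of the numerator and denominator: v_19(14/95) = -1. Step 2 — apply |x|_p = p^{-v_p(x)} = 19^{1} = 19.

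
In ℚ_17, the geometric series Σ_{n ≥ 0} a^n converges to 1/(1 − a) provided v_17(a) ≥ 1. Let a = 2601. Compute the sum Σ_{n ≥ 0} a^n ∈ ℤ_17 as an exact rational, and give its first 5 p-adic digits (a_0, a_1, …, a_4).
Σ a^n = 1/(1 − a) = -1/2600;  first 5 digits = (1, 0, 9, 0, 13)

v_17(a) = 2 ≥ 1, so the series converges in ℤ_17 to 1/(1 − a) = 1/(1 − 2601) = -1/2600. Expand this rational in ℤ_17: compute digits iteratively via d_i = x_i mod 17, x_{i+1} = (x_i − d_i)/17. The first 5 digits are (1, 0, 9, 0, 13).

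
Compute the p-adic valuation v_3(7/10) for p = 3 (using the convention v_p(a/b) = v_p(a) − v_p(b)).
v_3(7/10) = 0

Factor powers of 3 from the numerator and denominator of the reduced fraction: 7 = 3^0 · 7 and 10 = 3^0 · 10. Apply v_p(a/b) = v_p(a) − v_p(b): v_3(7/10) = 0 − 0 = 0.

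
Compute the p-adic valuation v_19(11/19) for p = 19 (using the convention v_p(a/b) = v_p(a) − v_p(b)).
v_19(11/19) = -1

Factor powers of 19 from the numerator and denominator of the reduced fraction: 11 = 19^0 · 11 and 19 = 19^1 · 1. Apply v_p(a/b) = v_p(a) − v_p(b): v_19(11/19) = 0 − 1 = -1.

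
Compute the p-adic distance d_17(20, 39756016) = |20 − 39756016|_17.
d_17(20, 39756016) = 1/1419857

Step 1 — x − y = 20 − 39756016 = -39755996. Step 2 — v_17(-39755996) = 5 (factor: -39755996 = −(17^5 · 28); the sign does not affect v_p). Step 3 — |x − y|_17 = 17^{-5} = 1/1419857.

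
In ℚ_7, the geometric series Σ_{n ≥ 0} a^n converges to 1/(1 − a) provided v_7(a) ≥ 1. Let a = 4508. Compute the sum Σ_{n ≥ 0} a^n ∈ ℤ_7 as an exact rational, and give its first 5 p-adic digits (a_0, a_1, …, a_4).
Σ a^n = 1/(1 − a) = -1/4507;  first 5 digits = (1, 0, 1, 6, 2)

v_7(a) = 2 ≥ 1, so the series converges in ℤ_7 to 1/(1 − a) = 1/(1 − 4508) = -1/4507. Expand this rational in ℤ_7: compute digits iteratively via d_i = x_i mod 7, x_{i+1} = (x_i − d_i)/7. The first 5 digits are (1, 0, 1, 6, 2).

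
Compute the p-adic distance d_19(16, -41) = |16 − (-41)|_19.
d_19(16, -41) = 1/19

Step 1 — x − y = 16 − (-41) = 57. Step 2 — v_19(57) = 1 (factor: 57 = (19^1 · 3); the sign does not affect v_p). Step 3 — |x − y|_19 = 19^{-1} = 1/19.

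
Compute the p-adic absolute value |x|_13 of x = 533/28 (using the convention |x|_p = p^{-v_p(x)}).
|533/28|_13 = 1/13

Step 1 — compute v_13(x) by factoring powers of 13 out of the numerator and denominator: v_13(533/28) = 1. Step 2 — apply |x|_p = p^{-v_p(x)} = 13^{-1} = 1/13.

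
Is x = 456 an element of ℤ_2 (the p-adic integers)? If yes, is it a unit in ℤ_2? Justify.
x ∈ ℤ_2 but not a unit; v_2(x) = 3 > 0

ℤ_2 = {x ∈ ℚ_2 : v_2(x) ≥ 0} and ℤ_2^× = {x ∈ ℤ_2 : v_2(x) = 0}. Here v_2(456) = v_2(num) − v_2(den) = 3; compare against these criteria.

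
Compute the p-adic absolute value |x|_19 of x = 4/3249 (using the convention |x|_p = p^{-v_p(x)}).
|4/3249|_19 = 361

Step 1 — compute v_19(x) by factoring powers of 19 out of the numerator and denominator: v_19(4/3249) = -2. Step 2 — apply |x|_p = p^{-v_p(x)} = 19^{2} = 361.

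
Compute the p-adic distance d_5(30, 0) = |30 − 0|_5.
d_5(30, 0) = 1/5

Step 1 — x − y = 30 − 0 = 30. Step 2 — v_5(30) = 1 (factor: 30 = (5^1 · 6); the sign does not affect v_p). Step 3 — |x − y|_5 = 5^{-1} = 1/5.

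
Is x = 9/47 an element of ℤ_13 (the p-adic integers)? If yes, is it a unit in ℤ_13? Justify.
x ∈ ℤ_13^× (unit); v_13(x) = 0

ℤ_13 = {x ∈ ℚ_13 : v_13(x) ≥ 0} and ℤ_13^× = {x ∈ ℤ_13 : v_13(x) = 0}. Here v_13(9/47) = v_13(num) − v_13(den) = 0; compare against these criteria.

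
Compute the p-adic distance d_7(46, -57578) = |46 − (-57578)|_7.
d_7(46, -57578) = 1/2401

Step 1 — x − y = 46 − (-57578) = 57624. Step 2 — v_7(57624) = 4 (factor: 57624 = (7^4 · 24); the sign does not affect v_p). Step 3 — |x − y|_7 = 7^{-4} = 1/2401.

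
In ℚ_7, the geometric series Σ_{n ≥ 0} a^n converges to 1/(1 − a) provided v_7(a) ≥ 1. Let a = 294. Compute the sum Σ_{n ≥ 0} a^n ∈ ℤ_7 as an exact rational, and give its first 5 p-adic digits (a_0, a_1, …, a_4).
Σ a^n = 1/(1 − a) = -1/293;  first 5 digits = (1, 0, 6, 0, 1)

v_7(a) = 2 ≥ 1, so the series converges in ℤ_7 to 1/(1 − a) = 1/(1 − 294) = -1/293. Expand this rational in ℤ_7: compute digits iteratively via d_i = x_i mod 7, x_{i+1} = (x_i − d_i)/7. The first 5 digits are (1, 0, 6, 0, 1).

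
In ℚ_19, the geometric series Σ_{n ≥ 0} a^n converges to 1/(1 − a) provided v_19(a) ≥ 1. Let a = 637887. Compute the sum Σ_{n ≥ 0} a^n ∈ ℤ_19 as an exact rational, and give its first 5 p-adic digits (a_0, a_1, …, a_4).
Σ a^n = 1/(1 − a) = -1/637886;  first 5 digits = (1, 0, 0, 17, 4)

v_19(a) = 3 ≥ 1, so the series converges in ℤ_19 to 1/(1 − a) = 1/(1 − 637887) = -1/637886. Expand this rational in ℤ_19: compute digits iteratively via d_i = x_i mod 19, x_{i+1} = (x_i − d_i)/19. The first 5 digits are (1, 0, 0, 17, 4).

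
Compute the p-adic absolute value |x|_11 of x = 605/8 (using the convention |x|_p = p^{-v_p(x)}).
|605/8|_11 = 1/121

Step 1 — compute v_11(x) by factoring powers of 11 out of the numerator and denominator: v_11(605/8) = 2. Step 2 — apply |x|_p = p^{-v_p(x)} = 11^{-2} = 1/121.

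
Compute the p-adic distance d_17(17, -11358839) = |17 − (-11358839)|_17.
d_17(17, -11358839) = 1/1419857

Step 1 — x − y = 17 − (-11358839) = 11358856. Step 2 — v_17(11358856) = 5 (factor: 11358856 = (17^5 · 8); the sign does not affect v_p). Step 3 — |x − y|_17 = 17^{-5} = 1/1419857.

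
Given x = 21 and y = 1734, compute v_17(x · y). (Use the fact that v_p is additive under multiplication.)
v_17(36414) = 2

v_p(x) = 0 (factor: 21 = 17^0 · 21); v_p(y) = 2 (factor: 1734 = 17^2 · 6). Additivity: v_p(xy) = v_p(x) + v_p(y) = 0 + 2 = 2. (Direct check: xy = 36414 = 17^2 · (126).)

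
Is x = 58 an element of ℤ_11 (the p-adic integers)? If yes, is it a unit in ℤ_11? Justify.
x ∈ ℤ_11^× (unit); v_11(x) = 0

ℤ_11 = {x ∈ ℚ_11 : v_11(x) ≥ 0} and ℤ_11^× = {x ∈ ℤ_11 : v_11(x) = 0}. Here v_11(58) = v_11(num) − v_11(den) = 0; compare against these criteria.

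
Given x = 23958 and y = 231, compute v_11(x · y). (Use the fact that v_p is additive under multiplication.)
v_11(5534298) = 4

v_p(x) = 3 (factor: 23958 = 11^3 · 18); v_p(y) = 1 (factor: 231 = 11^1 · 21). Additivity: v_p(xy) = v_p(x) + v_p(y) = 3 + 1 = 4. (Direct check: xy = 5534298 = 11^4 · (378).)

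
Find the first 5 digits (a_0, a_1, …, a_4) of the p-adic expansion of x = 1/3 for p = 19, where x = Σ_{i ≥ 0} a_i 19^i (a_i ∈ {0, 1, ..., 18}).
(a_0, …, a_4) = (13, 12, 12, 12, 12)

v_19(1/3) = 0 (numerator and denominator both coprime to 19), so x ∈ ℤ_19^×. Compute digits iteratively via a_i = x_i mod 19, x_{i+1} = (x_i − a_i)/19, with x_0 = x:
  x_0 = 1/3;  a_0 = 13;  x_1 = (x_0 − 13)/19 = -2/3
  x_1 = -2/3;  a_1 = 12;  x_2 = (x_1 − 12)/19 = -2/3
  x_2 = -2/3;  a_2 = 12;  x_3 = (x_2 − 12)/19 = -2/3
  x_3 = -2/3;  a_3 = 12;  x_4 = (x_3 − 12)/19 = -2/3
  x_4 = -2/3;  a_4 = 12;  x_5 = (x_4 − 12)/19 = -2/3
Digits: (13, 12, 12, 12, 12).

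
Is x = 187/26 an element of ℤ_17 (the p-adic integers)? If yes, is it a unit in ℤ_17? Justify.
x ∈ ℤ_17 but not a unit; v_17(x) = 1 > 0

ℤ_17 = {x ∈ ℚ_17 : v_17(x) ≥ 0} and ℤ_17^× = {x ∈ ℤ_17 : v_17(x) = 0}. Here v_17(187/26) = v_17(num) − v_17(den) = 1; compare against these criteria.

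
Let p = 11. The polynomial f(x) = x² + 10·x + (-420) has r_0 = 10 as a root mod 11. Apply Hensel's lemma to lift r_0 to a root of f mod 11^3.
r_2 = 824 (mod 1331)

Hensel: r_{i+1} = r_i − f(r_i)·(f′(r_i))^{-1} mod 11^{i+2}, f′(x) = 2x + 10. Iterate:
  r_0 = 10 (mod 11)
  r_1 = 98 (mod 121)
  r_2 = 824 (mod 1331)
Final: r = 824 satisfies f(r) ≡ 0 mod 11^3.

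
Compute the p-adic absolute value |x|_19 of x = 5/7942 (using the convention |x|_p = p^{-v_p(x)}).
|5/7942|_19 = 361

Step 1 — compute v_19(x) by factoring powers of 19 out of the numerator and denominator: v_19(5/7942) = -2. Step 2 — apply |x|_p = p^{-v_p(x)} = 19^{2} = 361.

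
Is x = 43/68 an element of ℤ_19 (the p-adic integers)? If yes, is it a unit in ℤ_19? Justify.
x ∈ ℤ_19^× (unit); v_19(x) = 0

ℤ_19 = {x ∈ ℚ_19 : v_19(x) ≥ 0} and ℤ_19^× = {x ∈ ℤ_19 : v_19(x) = 0}. Here v_19(43/68) = v_19(num) − v_19(den) = 0; compare against these criteria.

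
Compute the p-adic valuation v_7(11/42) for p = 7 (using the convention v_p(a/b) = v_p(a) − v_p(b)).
v_7(11/42) = -1

Factor powers of 7 from the numerator and denominator of the reduced fraction: 11 = 7^0 · 11 and 42 = 7^1 · 6. Apply v_p(a/b) = v_p(a) − v_p(b): v_7(11/42) = 0 − 1 = -1.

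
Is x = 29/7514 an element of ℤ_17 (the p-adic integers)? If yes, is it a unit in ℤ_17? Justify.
x ∉ ℤ_17 (v_17(x) = -2 < 0)

ℤ_17 = {x ∈ ℚ_17 : v_17(x) ≥ 0} and ℤ_17^× = {x ∈ ℤ_17 : v_17(x) = 0}. Here v_17(29/7514) = v_17(num) − v_17(den) = -2; compare against these criteria.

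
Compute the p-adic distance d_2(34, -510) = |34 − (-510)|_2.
d_2(34, -510) = 1/32

Step 1 — x − y = 34 − (-510) = 544. Step 2 — v_2(544) = 5 (factor: 544 = (2^5 · 17); the sign does not affect v_p). Step 3 — |x − y|_2 = 2^{-5} = 1/32.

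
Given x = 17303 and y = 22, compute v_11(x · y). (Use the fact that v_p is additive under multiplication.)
v_11(380666) = 4

v_p(x) = 3 (factor: 17303 = 11^3 · 13); v_p(y) = 1 (factor: 22 = 11^1 · 2). Additivity: v_p(xy) = v_p(x) + v_p(y) = 3 + 1 = 4. (Direct check: xy = 380666 = 11^4 · (26).)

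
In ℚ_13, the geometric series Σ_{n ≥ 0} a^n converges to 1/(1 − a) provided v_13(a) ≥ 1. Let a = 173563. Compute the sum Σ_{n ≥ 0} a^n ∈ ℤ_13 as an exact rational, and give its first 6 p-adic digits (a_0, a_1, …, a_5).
Σ a^n = 1/(1 − a) = -1/173562;  first 6 digits = (1, 0, 0, 1, 6, 0)

v_13(a) = 3 ≥ 1, so the series converges in ℤ_13 to 1/(1 − a) = 1/(1 − 173563) = -1/173562. Expand this rational in ℤ_13: compute digits iteratively via d_i = x_i mod 13, x_{i+1} = (x_i − d_i)/13. The first 6 digits are (1, 0, 0, 1, 6, 0).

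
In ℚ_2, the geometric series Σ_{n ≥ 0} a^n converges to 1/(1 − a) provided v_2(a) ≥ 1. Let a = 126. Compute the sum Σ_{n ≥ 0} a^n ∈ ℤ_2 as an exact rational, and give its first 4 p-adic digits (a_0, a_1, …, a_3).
Σ a^n = 1/(1 − a) = -1/125;  first 4 digits = (1, 1, 0, 1)

v_2(a) = 1 ≥ 1, so the series converges in ℤ_2 to 1/(1 − a) = 1/(1 − 126) = -1/125. Expand this rational in ℤ_2: compute digits iteratively via d_i = x_i mod 2, x_{i+1} = (x_i − d_i)/2. The first 4 digits are (1, 1, 0, 1).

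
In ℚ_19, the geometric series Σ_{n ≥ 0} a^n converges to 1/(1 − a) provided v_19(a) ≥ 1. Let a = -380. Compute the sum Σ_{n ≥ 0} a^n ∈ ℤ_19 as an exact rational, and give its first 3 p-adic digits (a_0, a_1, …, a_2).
Σ a^n = 1/(1 − a) = 1/381;  first 3 digits = (1, 18, 18)

v_19(a) = 1 ≥ 1, so the series converges in ℤ_19 to 1/(1 − a) = 1/(1 − (-380)) = 1/381. Expand this rational in ℤ_19: compute digits iteratively via d_i = x_i mod 19, x_{i+1} = (x_i − d_i)/19. The first 3 digits are (1, 18, 18).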